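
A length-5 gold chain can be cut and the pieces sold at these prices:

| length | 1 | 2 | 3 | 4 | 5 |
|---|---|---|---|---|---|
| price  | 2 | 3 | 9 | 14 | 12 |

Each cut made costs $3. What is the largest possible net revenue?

Consider every possible first cut. r[k] is the best of p[i]+r[k−i] over all sellable i≤k, charging 3 whenever i<k.
r[1] = 2
r[2] = max(2+2-3, 3+0) = 3
r[3] = max(2+3-3, 3+2-3, 9+0) = 9
r[4] = max(2+9-3, 3+3-3, 9+2-3, 14+0) = 14
r[5] = max(2+14-3, 3+9-3, 9+3-3, 14+2-3, 12+0) = 13
One optimal plan: pieces 4 + 1 (1 cut) → $16 − $3 = $13.

13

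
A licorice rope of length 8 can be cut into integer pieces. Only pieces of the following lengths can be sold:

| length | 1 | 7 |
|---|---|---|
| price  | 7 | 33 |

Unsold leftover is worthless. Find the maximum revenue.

Let f[k] be the best obtainable value from length k. For each k, try every first piece i and keep the best of price[i] + f[k−i].
f[1] = 7
f[2] = 14  (first piece 1, then f[1]=7)
f[3] = 21  (first piece 1, then f[2]=14)
f[4] = 28  (first piece 1, then f[3]=21)
f[5] = 35  (first piece 1, then f[4]=28)
f[6] = 42  (first piece 1, then f[5]=35)
f[7] = max(7+42, 33+0) = 49
f[8] = max(7+49, 33+7) = 56
One optimal cutting: 1 + 1 + 1 + 1 + 1 + 1 + 1 + 1 → ¢56.

56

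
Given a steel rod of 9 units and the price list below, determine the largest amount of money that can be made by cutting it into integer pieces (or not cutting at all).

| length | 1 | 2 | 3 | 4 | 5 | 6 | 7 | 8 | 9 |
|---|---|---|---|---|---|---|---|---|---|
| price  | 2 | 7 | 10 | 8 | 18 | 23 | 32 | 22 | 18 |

39

Let R[k] be the best obtainable value from length k. For each k, try every first piece i and keep the best of price[i] + R[k−i].
R[1] = 2
R[2] = max(2+2, 7+0) = 7
R[3] = max(2+7, 7+2, 10+0) = 10
R[4] = max(2+10, 7+7, 10+2, 8+0) = 14
R[5] = max(2+14, 7+10, 10+7, 8+2, 18+0) = 18
R[6] = max(2+18, 7+14, 10+10, 8+7, 18+2, 23+0) = 23
R[7] = max(2+23, 7+18, 10+14, …, 23+2, 32+0) = 32
R[8] = max(2+32, 7+23, 10+18, …, 32+2, 22+0) = 34
R[9] = max(2+34, 7+32, 10+23, …, 22+2, 18+0) = 39
One optimal cutting: 7 + 2 → $32 + $7 = $39.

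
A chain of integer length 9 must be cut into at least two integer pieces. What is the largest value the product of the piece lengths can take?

27

Define g[k] = max over 1≤i<k of i · max(k−i, g[k−i]); the inner max lets the remainder stay uncut if that's better.
Small cases: g[2]=1, g[3]=2, g[4]=4.
g[5] = 2*max(3,2) = 2*3 = 6
g[6] = 3*max(3,2) = 3*3 = 9
g[7] = 2*max(5,6) = 2*6 = 12
g[8] = 2*max(6,9) = 2*9 = 18
g[9] = 3*max(6,9) = 3*9 = 27
One optimal split: 3 + 3 + 3; product 3*3*3 = 27.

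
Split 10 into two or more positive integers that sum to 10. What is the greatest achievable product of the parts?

36

Define prod[k] = max over 1≤i<k of i · max(k−i, prod[k−i]); the inner max lets the remainder stay uncut if that's better.
prod[2] = 1*max(1,0) = 1*1 = 1
prod[3] = 1*max(2,1) = 1*2 = 2
prod[4] = 2*max(2,1) = 2*2 = 4
prod[5] = 2*max(3,2) = 2*3 = 6
prod[6] = 3*max(3,2) = 3*3 = 9
prod[7] = 2*max(5,6) = 2*6 = 12
prod[8] = 2*max(6,9) = 2*9 = 18
prod[9] = 3*max(6,9) = 3*9 = 27
prod[10] = 2*max(8,18) = 2*18 = 36
One optimal split: 3 + 3 + 2 + 2; product 3*3*2*2 = 36.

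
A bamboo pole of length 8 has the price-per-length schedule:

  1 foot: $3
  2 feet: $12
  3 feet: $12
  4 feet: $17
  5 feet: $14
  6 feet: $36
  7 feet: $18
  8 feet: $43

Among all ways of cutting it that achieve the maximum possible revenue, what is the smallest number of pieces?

Consider every possible first cut. r[k] is the best of p[i]+r[k−i] over all sellable i≤k.
r[1] = 3
r[2] = max(3+3, 12+0) = 12
r[3] = max(3+12, 12+3, 12+0) = 15
r[4] = max(3+15, 12+12, 12+3, 17+0) = 24
r[5] = max(3+24, 12+15, 12+12, 17+3, 14+0) = 27
r[6] = max(3+27, 12+24, 12+15, 17+12, 14+3, 36+0) = 36
r[7] = max(3+36, 12+27, 12+24, …, 36+3, 18+0) = 39
r[8] = max(3+39, 12+36, 12+27, …, 18+3, 43+0) = 48
Maximum revenue is $48.
Now minimize piece count subject to staying optimal: for each k, pieces[k] = 1 + min over i with p[i]+r[k−i]=r[k] of pieces[k−i].
pieces[5] = 3
pieces[6] = 1
pieces[7] = 2
pieces[8] = 2

2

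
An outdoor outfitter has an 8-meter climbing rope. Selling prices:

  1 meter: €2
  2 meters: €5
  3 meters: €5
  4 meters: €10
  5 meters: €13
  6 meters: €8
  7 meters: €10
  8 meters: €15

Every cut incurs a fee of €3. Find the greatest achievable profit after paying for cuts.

Build r[k] bottom-up: r[k] = max over allowed piece i of (p[i] + r[k−i]) − 3 per cut.
r[1] = 2
r[2] = max(2+2-3, 5+0) = 5
r[3] = max(2+5-3, 5+2-3, 5+0) = 5
r[4] = max(2+5-3, 5+5-3, 5+2-3, 10+0) = 10
r[5] = max(2+10-3, 5+5-3, 5+5-3, 10+2-3, 13+0) = 13
r[6] = max(2+13-3, 5+10-3, 5+5-3, 10+5-3, 13+2-3, 8+0) = 12
r[7] = max(2+12-3, 5+13-3, 5+10-3, …, 8+2-3, 10+0) = 15
r[8] = max(2+15-3, 5+12-3, 5+13-3, …, 10+2-3, 15+0) = 17
One optimal plan: pieces 4 + 4 (1 cut) → €20 − €3 = €17.

17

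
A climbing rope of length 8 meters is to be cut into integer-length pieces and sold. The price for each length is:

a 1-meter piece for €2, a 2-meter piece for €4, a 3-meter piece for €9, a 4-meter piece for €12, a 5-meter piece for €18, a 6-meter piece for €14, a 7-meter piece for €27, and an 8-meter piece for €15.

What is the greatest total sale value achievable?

Let r[k] be the best obtainable value from length k. For each k, try every first piece i and keep the best of price[i] + r[k−i].
r[1] = 2
r[2] = max(2+2, 4+0) = 4
r[3] = max(2+4, 4+2, 9+0) = 9
r[4] = max(2+9, 4+4, 9+2, 12+0) = 12
r[5] = max(2+12, 4+9, 9+4, 12+2, 18+0) = 18
r[6] = max(2+18, 4+12, 9+9, 12+4, 18+2, 14+0) = 20
r[7] = max(2+20, 4+18, 9+12, …, 14+2, 27+0) = 27
r[8] = max(2+27, 4+20, 9+18, …, 27+2, 15+0) = 29
One optimal cutting: 7 + 1 → €27 + €2 = €29.

29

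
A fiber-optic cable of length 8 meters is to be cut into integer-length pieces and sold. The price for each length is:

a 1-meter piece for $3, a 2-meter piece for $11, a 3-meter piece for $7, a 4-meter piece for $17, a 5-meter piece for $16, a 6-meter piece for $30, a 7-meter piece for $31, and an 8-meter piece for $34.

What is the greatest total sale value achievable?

Consider every possible first cut. R[k] is the best of p[i]+R[k−i] over all sellable i≤k.
R[1] = 3
R[2] = max(3+3, 11+0) = 11
R[3] = max(3+11, 11+3, 7+0) = 14
R[4] = max(3+14, 11+11, 7+3, 17+0) = 22
R[5] = max(3+22, 11+14, 7+11, 17+3, 16+0) = 25
R[6] = max(3+25, 11+22, 7+14, 17+11, 16+3, 30+0) = 33
R[7] = max(3+33, 11+25, 7+22, …, 30+3, 31+0) = 36
R[8] = max(3+36, 11+33, 7+25, …, 31+3, 34+0) = 44
One optimal cutting: 2 + 2 + 2 + 2 → $11 + $11 + $11 + $11 = $44.

44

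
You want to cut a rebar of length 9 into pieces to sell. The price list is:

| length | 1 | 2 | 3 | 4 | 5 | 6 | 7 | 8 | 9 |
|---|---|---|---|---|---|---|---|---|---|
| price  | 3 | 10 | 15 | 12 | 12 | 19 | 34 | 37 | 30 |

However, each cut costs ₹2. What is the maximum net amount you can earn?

Let net[k] be the best obtainable value from length k. For each k, try every first piece i and keep the best of price[i] + net[k−i] minus the 2 cut fee when i<k.
net[1] = 3
net[2] = max(3+3-2, 10+0) = 10
net[3] = max(3+10-2, 10+3-2, 15+0) = 15
net[4] = max(3+15-2, 10+10-2, 15+3-2, 12+0) = 18
net[5] = max(3+18-2, 10+15-2, 15+10-2, 12+3-2, 12+0) = 23
net[6] = max(3+23-2, 10+18-2, 15+15-2, 12+10-2, 12+3-2, 19+0) = 28
net[7] = max(3+28-2, 10+23-2, 15+18-2, …, 19+3-2, 34+0) = 34
net[8] = max(3+34-2, 10+28-2, 15+23-2, …, 34+3-2, 37+0) = 37
net[9] = max(3+37-2, 10+34-2, 15+28-2, …, 37+3-2, 30+0) = 42
One optimal plan: pieces 7 + 2 (1 cut) → ₹44 − ₹2 = ₹42.

42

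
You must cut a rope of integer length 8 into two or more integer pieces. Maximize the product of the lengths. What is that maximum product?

Let P[k] be the best product for length k (with at least one cut). For each first piece i, the rest contributes max(k−i, P[k−i]).
P[2] = 1×max(1,0) = 1×1 = 1
P[3] = max(1×2, 2×1) = 2
P[4] = max(1×3, 2×2, 3×1) = 4
P[5] = max(1×4, 2×3, 3×2, 4×1) = 6
P[6] = max(1×6, 2×4, 3×3, 4×2, 5×1) = 9
P[7] = max(1×9, 2×6, 3×4, 4×3, 5×2, 6×1) = 12
P[8] = max(1×12, 2×9, 3×6, …, 6×2, 7×1) = 18
One optimal split: 3 + 3 + 2; product 3×3×2 = 18.

18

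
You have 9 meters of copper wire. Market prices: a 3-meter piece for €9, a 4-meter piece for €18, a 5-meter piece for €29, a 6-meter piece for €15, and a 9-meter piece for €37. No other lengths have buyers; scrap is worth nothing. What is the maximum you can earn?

Let f[k] be the best obtainable value from length k. For each k, try every first piece i and keep the best of price[i] + f[k−i].
f[1] = 0
f[2] = 0
f[3] = 9
f[4] = max(9+0, 18+0) = 18
f[5] = max(9+0, 18+0, 29+0) = 29
f[6] = max(9+9, 18+0, 29+0, 15+0) = 29
f[7] = max(9+18, 18+9, 29+0, 15+0) = 29
f[8] = max(9+29, 18+18, 29+9, 15+0) = 38
f[9] = max(9+29, 18+29, 29+18, 15+9, 37+0) = 47
One optimal cutting: 5 + 4 → €47.

47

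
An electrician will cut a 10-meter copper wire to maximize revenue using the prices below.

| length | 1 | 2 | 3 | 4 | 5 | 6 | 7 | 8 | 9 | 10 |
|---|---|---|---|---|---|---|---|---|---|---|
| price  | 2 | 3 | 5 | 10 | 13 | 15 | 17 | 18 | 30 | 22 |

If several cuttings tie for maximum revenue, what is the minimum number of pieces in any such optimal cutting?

2

Consider every possible first cut. r[k] is the best of p[i]+r[k−i] over all sellable i≤k.
r[1] = 2
r[2] = max(2+2, 3+0) = 4
r[3] = max(2+4, 3+2, 5+0) = 6
r[4] = max(2+6, 3+4, 5+2, 10+0) = 10
r[5] = max(2+10, 3+6, 5+4, 10+2, 13+0) = 13
r[6] = max(2+13, 3+10, 5+6, 10+4, 13+2, 15+0) = 15
r[7] = max(2+15, 3+13, 5+10, …, 15+2, 17+0) = 17
r[8] = max(2+17, 3+15, 5+13, …, 17+2, 18+0) = 20
r[9] = max(2+20, 3+17, 5+15, …, 18+2, 30+0) = 30
r[10] = max(2+30, 3+20, 5+17, …, 30+2, 22+0) = 32
Maximum revenue is €32.
Now minimize piece count subject to staying optimal: for each k, pieces[k] = 1 + min over i with p[i]+r[k−i]=r[k] of pieces[k−i].
pieces[7] = 1
pieces[8] = 2
pieces[9] = 1
pieces[10] = 2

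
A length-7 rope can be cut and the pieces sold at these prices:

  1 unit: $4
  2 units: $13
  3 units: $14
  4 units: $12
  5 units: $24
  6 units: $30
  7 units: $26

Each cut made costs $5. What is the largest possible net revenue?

Let r[k] be the best obtainable value from length k. For each k, try every first piece i and keep the best of price[i] + r[k−i] minus the 5 cut fee when i<k.
r[1] = 4
r[2] = 13
r[3] = 14
r[4] = 21  (first piece 2, then r[2]=13)
r[5] = 24
r[6] = 30
r[7] = 32  (first piece 2, then r[5]=24)
One optimal plan: pieces 5 + 2 (1 cut) → $37 − $5 = $32.

32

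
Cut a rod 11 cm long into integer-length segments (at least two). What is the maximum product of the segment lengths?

Let f[k] be the best product for length k (with at least one cut). For each first piece i, the rest contributes max(k−i, f[k−i]).
Small cases: f[2]=1, f[3]=2, f[4]=4, f[5]=6, f[6]=9.
f[7] = max(1*9, 2*6, 3*4, 4*3, 5*2, 6*1) = 12
f[8] = max(1*12, 2*9, 3*6, …, 6*2, 7*1) = 18
f[9] = max(1*18, 2*12, 3*9, …, 7*2, 8*1) = 27
f[10] = max(1*27, 2*18, 3*12, …, 8*2, 9*1) = 36
f[11] = max(1*36, 2*27, 3*18, …, 9*2, 10*1) = 54
One optimal split: 3 + 3 + 3 + 2; product 3*3*3*2 = 54.

54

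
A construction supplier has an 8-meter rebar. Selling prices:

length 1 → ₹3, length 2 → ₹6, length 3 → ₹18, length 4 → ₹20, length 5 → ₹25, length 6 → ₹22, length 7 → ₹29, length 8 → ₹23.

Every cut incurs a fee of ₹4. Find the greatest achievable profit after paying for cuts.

39

Consider every possible first cut. r[k] is the best of p[i]+r[k−i] over all sellable i≤k, charging 4 whenever i<k.
r[1] = 3
r[2] = max(3+3-4, 6+0) = 6
r[3] = max(3+6-4, 6+3-4, 18+0) = 18
r[4] = max(3+18-4, 6+6-4, 18+3-4, 20+0) = 20
r[5] = max(3+20-4, 6+18-4, 18+6-4, 20+3-4, 25+0) = 25
r[6] = max(3+25-4, 6+20-4, 18+18-4, 20+6-4, 25+3-4, 22+0) = 32
r[7] = max(3+32-4, 6+25-4, 18+20-4, …, 22+3-4, 29+0) = 34
r[8] = max(3+34-4, 6+32-4, 18+25-4, …, 29+3-4, 23+0) = 39
One optimal plan: pieces 5 + 3 (1 cut) → ₹43 − ₹4 = ₹39.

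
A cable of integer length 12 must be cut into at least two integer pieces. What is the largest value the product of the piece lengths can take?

Fill g[k] for k=2..12: at each k try every first piece i and multiply by the better of (k−i) uncut or g[k−i].
g[2] = 1*max(1,0) = 1*1 = 1
g[3] = max(1*2, 2*1) = 2
g[4] = max(1*3, 2*2, 3*1) = 4
g[5] = max(1*4, 2*3, 3*2, 4*1) = 6
g[6] = max(1*6, 2*4, 3*3, 4*2, 5*1) = 9
g[7] = max(1*9, 2*6, 3*4, 4*3, 5*2, 6*1) = 12
g[8] = max(1*12, 2*9, 3*6, …, 6*2, 7*1) = 18
g[9] = max(1*18, 2*12, 3*9, …, 7*2, 8*1) = 27
g[10] = max(1*27, 2*18, 3*12, …, 8*2, 9*1) = 36
g[11] = max(1*36, 2*27, 3*18, …, 9*2, 10*1) = 54
g[12] = max(1*54, 2*36, 3*27, …, 10*2, 11*1) = 81
One optimal split: 3 + 3 + 3 + 3; product 3*3*3*3 = 81.

81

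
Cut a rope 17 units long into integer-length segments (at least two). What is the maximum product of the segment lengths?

486

Fill m[k] for k=2..17: at each k try every first piece i and multiply by the better of (k−i) uncut or m[k−i].
m[2] = 1×max(1,0) = 1×1 = 1
m[3] = max(1×2, 2×1) = 2
m[4] = max(1×3, 2×2, 3×1) = 4
m[5] = max(1×4, 2×3, 3×2, 4×1) = 6
m[6] = max(1×6, 2×4, 3×3, 4×2, 5×1) = 9
m[7] = max(1×9, 2×6, 3×4, 4×3, 5×2, 6×1) = 12
m[8] = max(1×12, 2×9, 3×6, …, 6×2, 7×1) = 18
m[9] = max(1×18, 2×12, 3×9, …, 7×2, 8×1) = 27
m[10] = max(1×27, 2×18, 3×12, …, 8×2, 9×1) = 36
m[11] = max(1×36, 2×27, 3×18, …, 9×2, 10×1) = 54
m[12] = max(1×54, 2×36, 3×27, …, 10×2, 11×1) = 81
m[13] = max(1×81, 2×54, 3×36, …, 11×2, 12×1) = 108
m[14] = max(1×108, 2×81, 3×54, …, 12×2, 13×1) = 162
m[15] = max(1×162, 2×108, 3×81, …, 13×2, 14×1) = 243
m[16] = max(1×243, 2×162, 3×108, …, 14×2, 15×1) = 324
m[17] = max(1×324, 2×243, 3×162, …, 15×2, 16×1) = 486
One optimal split: 3 + 3 + 3 + 3 + 3 + 2; product 3×3×3×3×3×2 = 486.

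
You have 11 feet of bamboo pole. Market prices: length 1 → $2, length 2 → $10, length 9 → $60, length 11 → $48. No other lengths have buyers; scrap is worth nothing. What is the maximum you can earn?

Build best[k] bottom-up: best[k] = max over allowed piece i of (p[i] + best[k−i]).
best[1] = 2
best[2] = 10
best[3] = 12  (first piece 1, then best[2]=10)
best[4] = 20  (first piece 2, then best[2]=10)
best[5] = 22  (first piece 1, then best[4]=20)
best[6] = 30  (first piece 2, then best[4]=20)
best[7] = 32  (first piece 1, then best[6]=30)
best[8] = 40  (first piece 2, then best[6]=30)
best[9] = 60
best[10] = 62  (first piece 1, then best[9]=60)
best[11] = 70  (first piece 2, then best[9]=60)
One optimal cutting: 9 + 2 → $70.

70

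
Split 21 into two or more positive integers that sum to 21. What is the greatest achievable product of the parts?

2187

Fill prod[k] for k=2..21: at each k try every first piece i and multiply by the better of (k−i) uncut or prod[k−i].
prod[2] = 1*max(1,0) = 1*1 = 1
prod[3] = max(1*2, 2*1) = 2
prod[4] = max(1*3, 2*2, 3*1) = 4
prod[5] = max(1*4, 2*3, 3*2, 4*1) = 6
prod[6] = max(1*6, 2*4, 3*3, 4*2, 5*1) = 9
prod[7] = max(1*9, 2*6, 3*4, 4*3, 5*2, 6*1) = 12
prod[8] = max(1*12, 2*9, 3*6, …, 6*2, 7*1) = 18
prod[9] = max(1*18, 2*12, 3*9, …, 7*2, 8*1) = 27
prod[10] = max(1*27, 2*18, 3*12, …, 8*2, 9*1) = 36
prod[11] = max(1*36, 2*27, 3*18, …, 9*2, 10*1) = 54
prod[12] = max(1*54, 2*36, 3*27, …, 10*2, 11*1) = 81
prod[13] = max(1*81, 2*54, 3*36, …, 11*2, 12*1) = 108
prod[14] = max(1*108, 2*81, 3*54, …, 12*2, 13*1) = 162
prod[15] = max(1*162, 2*108, 3*81, …, 13*2, 14*1) = 243
prod[16] = max(1*243, 2*162, 3*108, …, 14*2, 15*1) = 324
prod[17] = max(1*324, 2*243, 3*162, …, 15*2, 16*1) = 486
prod[18] = max(1*486, 2*324, 3*243, …, 16*2, 17*1) = 729
prod[19] = max(1*729, 2*486, 3*324, …, 17*2, 18*1) = 972
prod[20] = max(1*972, 2*729, 3*486, …, 18*2, 19*1) = 1458
prod[21] = max(1*1458, 2*972, 3*729, …, 19*2, 20*1) = 2187
One optimal split: 3 + 3 + 3 + 3 + 3 + 3 + 3; product 3*3*3*3*3*3*3 = 2187.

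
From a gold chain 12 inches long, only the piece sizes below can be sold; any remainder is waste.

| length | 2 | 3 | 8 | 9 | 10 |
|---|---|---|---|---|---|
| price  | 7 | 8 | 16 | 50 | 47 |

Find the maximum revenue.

58

Consider every possible first cut. best[k] is the best of p[i]+best[k−i] over all sellable i≤k.
best[1] = 0
best[2] = 7
best[3] = max(7+0, 8+0) = 8
best[4] = max(7+7, 8+0) = 14
best[5] = max(7+8, 8+7) = 15
best[6] = max(7+14, 8+8) = 21
best[7] = max(7+15, 8+14) = 22
best[8] = max(7+21, 8+15, 16+0) = 28
best[9] = max(7+22, 8+21, 16+0, 50+0) = 50
best[10] = max(7+28, 8+22, 16+7, 50+0, 47+0) = 50
best[11] = max(7+50, 8+28, 16+8, 50+7, 47+0) = 57
best[12] = max(7+50, 8+50, 16+14, 50+8, 47+7) = 58
One optimal cutting: 9 + 3 → $58.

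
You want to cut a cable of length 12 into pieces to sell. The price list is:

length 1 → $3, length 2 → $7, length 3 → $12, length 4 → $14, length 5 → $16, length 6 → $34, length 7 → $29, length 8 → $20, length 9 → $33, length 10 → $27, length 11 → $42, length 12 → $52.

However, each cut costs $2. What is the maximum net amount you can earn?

66

Build r[k] bottom-up: r[k] = max over allowed piece i of (p[i] + r[k−i]) − 2 per cut.
r[1] = 3
r[2] = max(3+3-2, 7+0) = 7
r[3] = max(3+7-2, 7+3-2, 12+0) = 12
r[4] = max(3+12-2, 7+7-2, 12+3-2, 14+0) = 14
r[5] = max(3+14-2, 7+12-2, 12+7-2, 14+3-2, 16+0) = 17
r[6] = max(3+17-2, 7+14-2, 12+12-2, 14+7-2, 16+3-2, 34+0) = 34
r[7] = max(3+34-2, 7+17-2, 12+14-2, …, 34+3-2, 29+0) = 35
r[8] = max(3+35-2, 7+34-2, 12+17-2, …, 29+3-2, 20+0) = 39
r[9] = max(3+39-2, 7+35-2, 12+34-2, …, 20+3-2, 33+0) = 44
r[10] = max(3+44-2, 7+39-2, 12+35-2, …, 33+3-2, 27+0) = 46
r[11] = max(3+46-2, 7+44-2, 12+39-2, …, 27+3-2, 42+0) = 49
r[12] = max(3+49-2, 7+46-2, 12+44-2, …, 42+3-2, 52+0) = 66
One optimal plan: pieces 6 + 6 (1 cut) → $68 − $2 = $66.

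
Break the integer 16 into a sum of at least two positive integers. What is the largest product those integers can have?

324

Let prod[k] be the best product for length k (with at least one cut). For each first piece i, the rest contributes max(k−i, prod[k−i]).
prod[2] = 1*max(1,0) = 1*1 = 1
prod[3] = 1*max(2,1) = 1*2 = 2
prod[4] = 2*max(2,1) = 2*2 = 4
prod[5] = 2*max(3,2) = 2*3 = 6
prod[6] = 3*max(3,2) = 3*3 = 9
prod[7] = 2*max(5,6) = 2*6 = 12
prod[8] = 2*max(6,9) = 2*9 = 18
prod[9] = 3*max(6,9) = 3*9 = 27
prod[10] = 2*max(8,18) = 2*18 = 36
prod[11] = 2*max(9,27) = 2*27 = 54
prod[12] = 3*max(9,27) = 3*27 = 81
prod[13] = 2*max(11,54) = 2*54 = 108
prod[14] = 2*max(12,81) = 2*81 = 162
prod[15] = 3*max(12,81) = 3*81 = 243
prod[16] = 2*max(14,162) = 2*162 = 324
One optimal split: 3 + 3 + 3 + 3 + 2 + 2; product 3*3*3*3*2*2 = 324.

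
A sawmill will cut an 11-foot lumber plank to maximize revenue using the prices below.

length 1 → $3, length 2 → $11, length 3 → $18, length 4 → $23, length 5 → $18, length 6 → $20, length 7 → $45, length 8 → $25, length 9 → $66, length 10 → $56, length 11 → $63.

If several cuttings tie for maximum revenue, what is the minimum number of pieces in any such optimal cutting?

2

Build r[k] bottom-up: r[k] = max over allowed piece i of (p[i] + r[k−i]).
r[1] = 3
r[2] = max(3+3, 11+0) = 11
r[3] = max(3+11, 11+3, 18+0) = 18
r[4] = max(3+18, 11+11, 18+3, 23+0) = 23
r[5] = max(3+23, 11+18, 18+11, 23+3, 18+0) = 29
r[6] = max(3+29, 11+23, 18+18, 23+11, 18+3, 20+0) = 36
r[7] = max(3+36, 11+29, 18+23, …, 20+3, 45+0) = 45
r[8] = max(3+45, 11+36, 18+29, …, 45+3, 25+0) = 48
r[9] = max(3+48, 11+45, 18+36, …, 25+3, 66+0) = 66
r[10] = max(3+66, 11+48, 18+45, …, 66+3, 56+0) = 69
r[11] = max(3+69, 11+66, 18+48, …, 56+3, 63+0) = 77
Maximum revenue is $77.
Now minimize piece count subject to staying optimal: for each k, pieces[k] = 1 + min over i with p[i]+r[k−i]=r[k] of pieces[k−i].
pieces[8] = 2
pieces[9] = 1
pieces[10] = 2
pieces[11] = 2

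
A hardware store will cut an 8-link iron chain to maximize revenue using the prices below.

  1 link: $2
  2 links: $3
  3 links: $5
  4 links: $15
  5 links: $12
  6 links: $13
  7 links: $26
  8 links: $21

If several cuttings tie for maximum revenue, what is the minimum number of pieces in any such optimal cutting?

Let r[k] be the best obtainable value from length k. For each k, try every first piece i and keep the best of price[i] + r[k−i].
r[1] = 2
r[2] = 4  (first piece 1, then r[1]=2)
r[3] = 6  (first piece 1, then r[2]=4)
r[4] = 15
r[5] = 17  (first piece 1, then r[4]=15)
r[6] = 19  (first piece 1, then r[5]=17)
r[7] = 26
r[8] = 30  (first piece 4, then r[4]=15)
Maximum revenue is $30.
Now minimize piece count subject to staying optimal: for each k, pieces[k] = 1 + min over i with p[i]+r[k−i]=r[k] of pieces[k−i].
pieces[5] = 2
pieces[6] = 3
pieces[7] = 1
pieces[8] = 2

2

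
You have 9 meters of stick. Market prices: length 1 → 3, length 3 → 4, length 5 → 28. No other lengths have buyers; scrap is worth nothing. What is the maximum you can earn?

40

Consider every possible first cut. best[k] is the best of p[i]+best[k−i] over all sellable i≤k.
best[1] = 3
best[2] = 6  (first piece 1, then best[1]=3)
best[3] = 9  (first piece 1, then best[2]=6)
best[4] = 12  (first piece 1, then best[3]=9)
best[5] = 28
best[6] = 31  (first piece 1, then best[5]=28)
best[7] = 34  (first piece 1, then best[6]=31)
best[8] = 37  (first piece 1, then best[7]=34)
best[9] = 40  (first piece 1, then best[8]=37)
One optimal cutting: 5 + 1 + 1 + 1 + 1 → 40.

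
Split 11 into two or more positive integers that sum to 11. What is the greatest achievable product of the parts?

54

Fill g[k] for k=2..11: at each k try every first piece i and multiply by the better of (k−i) uncut or g[k−i].
g[2] = 1×max(1,0) = 1×1 = 1
g[3] = 1×max(2,1) = 1×2 = 2
g[4] = 2×max(2,1) = 2×2 = 4
g[5] = 2×max(3,2) = 2×3 = 6
g[6] = 3×max(3,2) = 3×3 = 9
g[7] = 2×max(5,6) = 2×6 = 12
g[8] = 2×max(6,9) = 2×9 = 18
g[9] = 3×max(6,9) = 3×9 = 27
g[10] = 2×max(8,18) = 2×18 = 36
g[11] = 2×max(9,27) = 2×27 = 54
One optimal split: 3 + 3 + 3 + 2; product 3×3×3×2 = 54.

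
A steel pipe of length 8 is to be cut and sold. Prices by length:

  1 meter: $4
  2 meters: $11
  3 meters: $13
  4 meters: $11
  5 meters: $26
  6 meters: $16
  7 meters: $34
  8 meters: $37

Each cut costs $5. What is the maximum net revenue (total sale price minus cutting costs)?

37

Build v[k] bottom-up: v[k] = max over allowed piece i of (p[i] + v[k−i]) − 5 per cut.
v[1] = 4
v[2] = 11
v[3] = 13
v[4] = 17  (first piece 2, then v[2]=11)
v[5] = 26
v[6] = 25  (first piece 1, then v[5]=26)
v[7] = 34
v[8] = 37
Best is to make no cuts and sell whole for $37.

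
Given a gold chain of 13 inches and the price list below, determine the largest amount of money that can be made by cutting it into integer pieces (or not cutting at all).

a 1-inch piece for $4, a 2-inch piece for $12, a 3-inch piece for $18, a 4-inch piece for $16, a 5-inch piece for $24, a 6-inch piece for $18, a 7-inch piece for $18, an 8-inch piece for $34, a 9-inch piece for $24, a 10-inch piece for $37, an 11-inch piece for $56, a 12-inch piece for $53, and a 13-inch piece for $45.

78

Build v[k] bottom-up: v[k] = max over allowed piece i of (p[i] + v[k−i]).
v[1] = 4
v[2] = max(4+4, 12+0) = 12
v[3] = max(4+12, 12+4, 18+0) = 18
v[4] = max(4+18, 12+12, 18+4, 16+0) = 24
v[5] = max(4+24, 12+18, 18+12, 16+4, 24+0) = 30
v[6] = max(4+30, 12+24, 18+18, 16+12, 24+4, 18+0) = 36
v[7] = max(4+36, 12+30, 18+24, …, 18+4, 18+0) = 42
v[8] = max(4+42, 12+36, 18+30, …, 18+4, 34+0) = 48
v[9] = max(4+48, 12+42, 18+36, …, 34+4, 24+0) = 54
v[10] = max(4+54, 12+48, 18+42, …, 24+4, 37+0) = 60
v[11] = max(4+60, 12+54, 18+48, …, 37+4, 56+0) = 66
v[12] = max(4+66, 12+60, 18+54, …, 56+4, 53+0) = 72
v[13] = max(4+72, 12+66, 18+60, …, 53+4, 45+0) = 78
One optimal cutting: 3 + 2 + 2 + 2 + 2 + 2 → $18 + $12 + $12 + $12 + $12 + $12 = $78.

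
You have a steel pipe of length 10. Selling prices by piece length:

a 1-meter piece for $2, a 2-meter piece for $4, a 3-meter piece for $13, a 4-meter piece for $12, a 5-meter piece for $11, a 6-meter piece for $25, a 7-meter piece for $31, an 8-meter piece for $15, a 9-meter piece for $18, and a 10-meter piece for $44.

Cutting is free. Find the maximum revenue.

Build R[k] bottom-up: R[k] = max over allowed piece i of (p[i] + R[k−i]).
R[1] = 2
R[2] = max(2+2, 4+0) = 4
R[3] = max(2+4, 4+2, 13+0) = 13
R[4] = max(2+13, 4+4, 13+2, 12+0) = 15
R[5] = max(2+15, 4+13, 13+4, 12+2, 11+0) = 17
R[6] = max(2+17, 4+15, 13+13, 12+4, 11+2, 25+0) = 26
R[7] = max(2+26, 4+17, 13+15, …, 25+2, 31+0) = 31
R[8] = max(2+31, 4+26, 13+17, …, 31+2, 15+0) = 33
R[9] = max(2+33, 4+31, 13+26, …, 15+2, 18+0) = 39
R[10] = max(2+39, 4+33, 13+31, …, 18+2, 44+0) = 44
One optimal cutting: 7 + 3 → $31 + $13 = $44.

44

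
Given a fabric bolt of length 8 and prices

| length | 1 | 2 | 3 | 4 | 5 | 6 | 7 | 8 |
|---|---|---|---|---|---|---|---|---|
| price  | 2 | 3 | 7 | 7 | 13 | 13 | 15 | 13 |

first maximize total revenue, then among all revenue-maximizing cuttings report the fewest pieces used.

Build r[k] bottom-up: r[k] = max over allowed piece i of (p[i] + r[k−i]).
r[1] = 2
r[2] = 4  (first piece 1, then r[1]=2)
r[3] = 7
r[4] = 9  (first piece 1, then r[3]=7)
r[5] = 13
r[6] = 15  (first piece 1, then r[5]=13)
r[7] = 17  (first piece 1, then r[6]=15)
r[8] = 20  (first piece 3, then r[5]=13)
Maximum revenue is $20.
Now minimize piece count subject to staying optimal: for each k, pieces[k] = 1 + min over i with p[i]+r[k−i]=r[k] of pieces[k−i].
pieces[5] = 1
pieces[6] = 2
pieces[7] = 3
pieces[8] = 2

2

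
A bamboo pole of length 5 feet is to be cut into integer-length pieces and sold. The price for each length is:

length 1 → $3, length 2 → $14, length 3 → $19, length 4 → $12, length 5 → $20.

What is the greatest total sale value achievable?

Let best[k] be the best obtainable value from length k. For each k, try every first piece i and keep the best of price[i] + best[k−i].
best[1] = 3
best[2] = max(3+3, 14+0) = 14
best[3] = max(3+14, 14+3, 19+0) = 19
best[4] = max(3+19, 14+14, 19+3, 12+0) = 28
best[5] = max(3+28, 14+19, 19+14, 12+3, 20+0) = 33
One optimal cutting: 3 + 2 → $19 + $14 = $33.

33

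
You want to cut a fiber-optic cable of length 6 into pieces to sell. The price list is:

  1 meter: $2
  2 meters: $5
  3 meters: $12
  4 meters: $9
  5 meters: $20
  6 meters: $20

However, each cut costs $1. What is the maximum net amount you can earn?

23

Consider every possible first cut. net[k] is the best of p[i]+net[k−i] over all sellable i≤k, charging 1 whenever i<k.
net[1] = 2
net[2] = max(2+2-1, 5+0) = 5
net[3] = max(2+5-1, 5+2-1, 12+0) = 12
net[4] = max(2+12-1, 5+5-1, 12+2-1, 9+0) = 13
net[5] = max(2+13-1, 5+12-1, 12+5-1, 9+2-1, 20+0) = 20
net[6] = max(2+20-1, 5+13-1, 12+12-1, 9+5-1, 20+2-1, 20+0) = 23
One optimal plan: pieces 3 + 3 (1 cut) → $24 − $1 = $23.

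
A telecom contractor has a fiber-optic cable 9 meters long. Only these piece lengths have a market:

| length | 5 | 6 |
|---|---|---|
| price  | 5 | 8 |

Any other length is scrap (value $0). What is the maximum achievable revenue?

8

Consider every possible first cut. best[k] is the best of p[i]+best[k−i] over all sellable i≤k.
best[1] = 0
best[2] = 0
best[3] = 0
best[4] = 0
best[5] = 5
best[6] = max(5+0, 8+0) = 8
best[7] = max(5+0, 8+0) = 8
best[8] = max(5+0, 8+0) = 8
best[9] = max(5+0, 8+0) = 8
One optimal cutting: pieces 6 with 3 meters of scrap → $8.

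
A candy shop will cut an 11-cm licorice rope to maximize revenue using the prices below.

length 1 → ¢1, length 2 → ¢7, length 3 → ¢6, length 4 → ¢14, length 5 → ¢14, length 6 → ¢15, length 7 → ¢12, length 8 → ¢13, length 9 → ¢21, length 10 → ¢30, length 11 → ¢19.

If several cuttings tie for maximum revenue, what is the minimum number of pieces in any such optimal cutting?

4

Let r[k] be the best obtainable value from length k. For each k, try every first piece i and keep the best of price[i] + r[k−i].
r[1] = 1
r[2] = 7
r[3] = 8  (first piece 1, then r[2]=7)
r[4] = 14  (first piece 2, then r[2]=7)
r[5] = 15  (first piece 1, then r[4]=14)
r[6] = 21  (first piece 2, then r[4]=14)
r[7] = 22  (first piece 1, then r[6]=21)
r[8] = 28  (first piece 2, then r[6]=21)
r[9] = 29  (first piece 1, then r[8]=28)
r[10] = 35  (first piece 2, then r[8]=28)
r[11] = 36  (first piece 1, then r[10]=35)
Maximum revenue is ¢36.
Now minimize piece count subject to staying optimal: for each k, pieces[k] = 1 + min over i with p[i]+r[k−i]=r[k] of pieces[k−i].
pieces[8] = 2
pieces[9] = 3
pieces[10] = 3
pieces[11] = 4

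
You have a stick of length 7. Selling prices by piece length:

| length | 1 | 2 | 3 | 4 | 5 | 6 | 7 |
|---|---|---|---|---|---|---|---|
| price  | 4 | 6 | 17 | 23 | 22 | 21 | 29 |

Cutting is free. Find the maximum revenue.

Let R[k] be the best obtainable value from length k. For each k, try every first piece i and keep the best of price[i] + R[k−i].
R[1] = 4
R[2] = 8  (first piece 1, then R[1]=4)
R[3] = 17
R[4] = 23
R[5] = 27  (first piece 1, then R[4]=23)
R[6] = 34  (first piece 3, then R[3]=17)
R[7] = 40  (first piece 3, then R[4]=23)
One optimal cutting: 4 + 3 → 23 + 17 = 40.

40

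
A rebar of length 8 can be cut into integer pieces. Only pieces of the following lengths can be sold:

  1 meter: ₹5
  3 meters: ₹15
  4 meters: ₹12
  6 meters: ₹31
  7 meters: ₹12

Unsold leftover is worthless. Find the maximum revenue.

41

Consider every possible first cut. r[k] is the best of p[i]+r[k−i] over all sellable i≤k.
r[1] = 5
r[2] = 10  (first piece 1, then r[1]=5)
r[3] = 15  (first piece 1, then r[2]=10)
r[4] = 20  (first piece 1, then r[3]=15)
r[5] = 25  (first piece 1, then r[4]=20)
r[6] = 31
r[7] = 36  (first piece 1, then r[6]=31)
r[8] = 41  (first piece 1, then r[7]=36)
One optimal cutting: 6 + 1 + 1 → ₹41.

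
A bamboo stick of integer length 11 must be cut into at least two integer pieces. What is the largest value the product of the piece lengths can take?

Fill P[k] for k=2..11: at each k try every first piece i and multiply by the better of (k−i) uncut or P[k−i].
Small cases: P[2]=1, P[3]=2.
P[4] = 2×max(2,1) = 2×2 = 4
P[5] = 2×max(3,2) = 2×3 = 6
P[6] = 3×max(3,2) = 3×3 = 9
P[7] = 2×max(5,6) = 2×6 = 12
P[8] = 2×max(6,9) = 2×9 = 18
P[9] = 3×max(6,9) = 3×9 = 27
P[10] = 2×max(8,18) = 2×18 = 36
P[11] = 2×max(9,27) = 2×27 = 54
One optimal split: 3 + 3 + 3 + 2; product 3×3×3×2 = 54.

54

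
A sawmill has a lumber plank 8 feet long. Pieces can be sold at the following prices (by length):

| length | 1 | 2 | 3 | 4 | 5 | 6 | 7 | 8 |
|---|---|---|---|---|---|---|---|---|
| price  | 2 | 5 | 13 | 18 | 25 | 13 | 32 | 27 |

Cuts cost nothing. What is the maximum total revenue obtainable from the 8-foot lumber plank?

38

Consider every possible first cut. R[k] is the best of p[i]+R[k−i] over all sellable i≤k.
R[1] = 2
R[2] = max(2+2, 5+0) = 5
R[3] = max(2+5, 5+2, 13+0) = 13
R[4] = max(2+13, 5+5, 13+2, 18+0) = 18
R[5] = max(2+18, 5+13, 13+5, 18+2, 25+0) = 25
R[6] = max(2+25, 5+18, 13+13, 18+5, 25+2, 13+0) = 27
R[7] = max(2+27, 5+25, 13+18, …, 13+2, 32+0) = 32
R[8] = max(2+32, 5+27, 13+25, …, 32+2, 27+0) = 38
One optimal cutting: 5 + 3 → $25 + $13 = $38.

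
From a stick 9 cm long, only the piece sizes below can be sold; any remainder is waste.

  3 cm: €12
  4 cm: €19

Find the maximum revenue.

Build f[k] bottom-up: f[k] = max over allowed piece i of (p[i] + f[k−i]).
f[1] = 0
f[2] = 0
f[3] = 12
f[4] = max(12+0, 19+0) = 19
f[5] = max(12+0, 19+0) = 19
f[6] = max(12+12, 19+0) = 24
f[7] = max(12+19, 19+12) = 31
f[8] = max(12+19, 19+19) = 38
f[9] = max(12+24, 19+19) = 38
One optimal cutting: pieces 4 + 4 with 1 cm of scrap → €38.

38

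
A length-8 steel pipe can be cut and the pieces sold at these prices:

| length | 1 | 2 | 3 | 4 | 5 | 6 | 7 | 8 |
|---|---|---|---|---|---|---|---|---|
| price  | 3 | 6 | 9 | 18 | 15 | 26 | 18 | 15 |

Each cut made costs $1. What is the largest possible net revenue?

35

Let net[k] be the best obtainable value from length k. For each k, try every first piece i and keep the best of price[i] + net[k−i] minus the 1 cut fee when i<k.
net[1] = 3
net[2] = max(3+3-1, 6+0) = 6
net[3] = max(3+6-1, 6+3-1, 9+0) = 9
net[4] = max(3+9-1, 6+6-1, 9+3-1, 18+0) = 18
net[5] = max(3+18-1, 6+9-1, 9+6-1, 18+3-1, 15+0) = 20
net[6] = max(3+20-1, 6+18-1, 9+9-1, 18+6-1, 15+3-1, 26+0) = 26
net[7] = max(3+26-1, 6+20-1, 9+18-1, …, 26+3-1, 18+0) = 28
net[8] = max(3+28-1, 6+26-1, 9+20-1, …, 18+3-1, 15+0) = 35
One optimal plan: pieces 4 + 4 (1 cut) → $36 − $1 = $35.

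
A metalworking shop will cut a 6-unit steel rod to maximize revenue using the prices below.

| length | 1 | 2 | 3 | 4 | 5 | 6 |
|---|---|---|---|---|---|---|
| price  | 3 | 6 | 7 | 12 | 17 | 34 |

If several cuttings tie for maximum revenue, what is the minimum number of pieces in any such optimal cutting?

1

Let r[k] be the best obtainable value from length k. For each k, try every first piece i and keep the best of price[i] + r[k−i].
r[1] = 3
r[2] = 6  (first piece 1, then r[1]=3)
r[3] = 9  (first piece 1, then r[2]=6)
r[4] = 12  (first piece 1, then r[3]=9)
r[5] = 17
r[6] = 34
Maximum revenue is $34.
Now minimize piece count subject to staying optimal: for each k, pieces[k] = 1 + min over i with p[i]+r[k−i]=r[k] of pieces[k−i].
pieces[3] = 2
pieces[4] = 1
pieces[5] = 1
pieces[6] = 1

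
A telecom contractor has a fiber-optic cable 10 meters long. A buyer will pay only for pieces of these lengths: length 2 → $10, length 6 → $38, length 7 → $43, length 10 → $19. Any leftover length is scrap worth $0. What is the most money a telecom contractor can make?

58

Build f[k] bottom-up: f[k] = max over allowed piece i of (p[i] + f[k−i]).
f[1] = 0
f[2] = 10
f[3] = 10
f[4] = 20  (first piece 2, then f[2]=10)
f[5] = 20
f[6] = max(10+20, 38+0) = 38
f[7] = max(10+20, 38+0, 43+0) = 43
f[8] = max(10+38, 38+10, 43+0) = 48
f[9] = max(10+43, 38+10, 43+10) = 53
f[10] = max(10+48, 38+20, 43+10, 19+0) = 58
One optimal cutting: 6 + 2 + 2 → $58.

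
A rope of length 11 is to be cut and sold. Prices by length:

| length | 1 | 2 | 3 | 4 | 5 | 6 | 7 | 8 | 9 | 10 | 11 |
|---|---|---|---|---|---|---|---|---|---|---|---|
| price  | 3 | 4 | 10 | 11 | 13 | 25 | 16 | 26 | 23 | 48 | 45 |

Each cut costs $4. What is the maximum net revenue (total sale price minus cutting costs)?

Consider every possible first cut. v[k] is the best of p[i]+v[k−i] over all sellable i≤k, charging 4 whenever i<k.
v[1] = 3
v[2] = max(3+3-4, 4+0) = 4
v[3] = max(3+4-4, 4+3-4, 10+0) = 10
v[4] = max(3+10-4, 4+4-4, 10+3-4, 11+0) = 11
v[5] = max(3+11-4, 4+10-4, 10+4-4, 11+3-4, 13+0) = 13
v[6] = max(3+13-4, 4+11-4, 10+10-4, 11+4-4, 13+3-4, 25+0) = 25
v[7] = max(3+25-4, 4+13-4, 10+11-4, …, 25+3-4, 16+0) = 24
v[8] = max(3+24-4, 4+25-4, 10+13-4, …, 16+3-4, 26+0) = 26
v[9] = max(3+26-4, 4+24-4, 10+25-4, …, 26+3-4, 23+0) = 31
v[10] = max(3+31-4, 4+26-4, 10+24-4, …, 23+3-4, 48+0) = 48
v[11] = max(3+48-4, 4+31-4, 10+26-4, …, 48+3-4, 45+0) = 47
One optimal plan: pieces 10 + 1 (1 cut) → $51 − $4 = $47.

47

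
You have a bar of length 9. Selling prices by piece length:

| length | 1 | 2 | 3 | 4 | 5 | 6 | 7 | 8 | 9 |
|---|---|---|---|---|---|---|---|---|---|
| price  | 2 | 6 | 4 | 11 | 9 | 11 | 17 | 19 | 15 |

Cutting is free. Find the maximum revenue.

Consider every possible first cut. R[k] is the best of p[i]+R[k−i] over all sellable i≤k.
R[1] = 2
R[2] = 6
R[3] = 8  (first piece 1, then R[2]=6)
R[4] = 12  (first piece 2, then R[2]=6)
R[5] = 14  (first piece 1, then R[4]=12)
R[6] = 18  (first piece 2, then R[4]=12)
R[7] = 20  (first piece 1, then R[6]=18)
R[8] = 24  (first piece 2, then R[6]=18)
R[9] = 26  (first piece 1, then R[8]=24)
One optimal cutting: 2 + 2 + 2 + 2 + 1 → $6 + $6 + $6 + $6 + $2 = $26.

26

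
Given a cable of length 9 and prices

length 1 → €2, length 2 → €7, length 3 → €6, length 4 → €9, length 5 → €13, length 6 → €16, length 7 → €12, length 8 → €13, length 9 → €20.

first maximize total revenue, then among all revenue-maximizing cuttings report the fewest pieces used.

5

Build r[k] bottom-up: r[k] = max over allowed piece i of (p[i] + r[k−i]).
r[1] = 2
r[2] = max(2+2, 7+0) = 7
r[3] = max(2+7, 7+2, 6+0) = 9
r[4] = max(2+9, 7+7, 6+2, 9+0) = 14
r[5] = max(2+14, 7+9, 6+7, 9+2, 13+0) = 16
r[6] = max(2+16, 7+14, 6+9, 9+7, 13+2, 16+0) = 21
r[7] = max(2+21, 7+16, 6+14, …, 16+2, 12+0) = 23
r[8] = max(2+23, 7+21, 6+16, …, 12+2, 13+0) = 28
r[9] = max(2+28, 7+23, 6+21, …, 13+2, 20+0) = 30
Maximum revenue is €30.
Now minimize piece count subject to staying optimal: for each k, pieces[k] = 1 + min over i with p[i]+r[k−i]=r[k] of pieces[k−i].
pieces[6] = 3
pieces[7] = 4
pieces[8] = 4
pieces[9] = 5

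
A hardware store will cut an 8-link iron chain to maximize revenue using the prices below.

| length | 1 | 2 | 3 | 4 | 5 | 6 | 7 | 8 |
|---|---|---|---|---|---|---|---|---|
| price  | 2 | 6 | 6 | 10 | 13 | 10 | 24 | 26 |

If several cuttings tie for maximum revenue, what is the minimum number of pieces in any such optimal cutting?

1

Consider every possible first cut. r[k] is the best of p[i]+r[k−i] over all sellable i≤k.
r[1] = 2
r[2] = 6
r[3] = 8  (first piece 1, then r[2]=6)
r[4] = 12  (first piece 2, then r[2]=6)
r[5] = 14  (first piece 1, then r[4]=12)
r[6] = 18  (first piece 2, then r[4]=12)
r[7] = 24
r[8] = 26  (first piece 1, then r[7]=24)
Maximum revenue is $26.
Now minimize piece count subject to staying optimal: for each k, pieces[k] = 1 + min over i with p[i]+r[k−i]=r[k] of pieces[k−i].
pieces[5] = 3
pieces[6] = 3
pieces[7] = 1
pieces[8] = 1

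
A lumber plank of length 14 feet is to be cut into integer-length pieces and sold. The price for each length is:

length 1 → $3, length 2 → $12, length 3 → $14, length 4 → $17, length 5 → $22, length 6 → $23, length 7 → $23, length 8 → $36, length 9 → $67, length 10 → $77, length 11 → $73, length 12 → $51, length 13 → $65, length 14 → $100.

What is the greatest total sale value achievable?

101

Let R[k] be the best obtainable value from length k. For each k, try every first piece i and keep the best of price[i] + R[k−i].
R[1] = 3
R[2] = 12
R[3] = 15  (first piece 1, then R[2]=12)
R[4] = 24  (first piece 2, then R[2]=12)
R[5] = 27  (first piece 1, then R[4]=24)
R[6] = 36  (first piece 2, then R[4]=24)
R[7] = 39  (first piece 1, then R[6]=36)
R[8] = 48  (first piece 2, then R[6]=36)
R[9] = 67
R[10] = 77
R[11] = 80  (first piece 1, then R[10]=77)
R[12] = 89  (first piece 2, then R[10]=77)
R[13] = 92  (first piece 1, then R[12]=89)
R[14] = 101  (first piece 2, then R[12]=89)
One optimal cutting: 10 + 2 + 2 → $77 + $12 + $12 = $101.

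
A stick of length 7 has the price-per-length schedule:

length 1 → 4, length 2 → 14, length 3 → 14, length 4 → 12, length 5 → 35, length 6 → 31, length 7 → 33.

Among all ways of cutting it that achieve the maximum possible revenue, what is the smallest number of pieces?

Let r[k] be the best obtainable value from length k. For each k, try every first piece i and keep the best of price[i] + r[k−i].
r[1] = 4
r[2] = max(4+4, 14+0) = 14
r[3] = max(4+14, 14+4, 14+0) = 18
r[4] = max(4+18, 14+14, 14+4, 12+0) = 28
r[5] = max(4+28, 14+18, 14+14, 12+4, 35+0) = 35
r[6] = max(4+35, 14+28, 14+18, 12+14, 35+4, 31+0) = 42
r[7] = max(4+42, 14+35, 14+28, …, 31+4, 33+0) = 49
Maximum revenue is 49.
Now minimize piece count subject to staying optimal: for each k, pieces[k] = 1 + min over i with p[i]+r[k−i]=r[k] of pieces[k−i].
pieces[4] = 2
pieces[5] = 1
pieces[6] = 3
pieces[7] = 2

2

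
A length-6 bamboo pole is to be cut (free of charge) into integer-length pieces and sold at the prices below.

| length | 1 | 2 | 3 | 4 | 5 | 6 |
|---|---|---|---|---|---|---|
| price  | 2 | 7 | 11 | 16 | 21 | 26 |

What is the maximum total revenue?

26

Consider every possible first cut. r[k] is the best of p[i]+r[k−i] over all sellable i≤k.
r[1] = 2
r[2] = 7
r[3] = 11
r[4] = 16
r[5] = 21
r[6] = 26
Best is to sell the whole 6-foot piece uncut for $26.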